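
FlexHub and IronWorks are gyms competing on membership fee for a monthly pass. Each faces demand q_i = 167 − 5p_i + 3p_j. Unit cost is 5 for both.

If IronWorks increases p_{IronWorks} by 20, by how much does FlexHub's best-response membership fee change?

FlexHub's profit: π = (p_{FlexHub} − 5)(167 − 5p_{FlexHub} + 3p_{IronWorks}).
∂π/∂p_{FlexHub} = 192 − 10p_{FlexHub} + 3p_{IronWorks} = 0 ⇒ p_{FlexHub} = 19.2 + 0.3p_{IronWorks}.
The reaction-function slope is 0.3, so a 20-unit rise in p_{IronWorks} moves p_{FlexHub} by 0.3 × 20 = 6. FlexHub's best response rises — the actions are strategic complements.

6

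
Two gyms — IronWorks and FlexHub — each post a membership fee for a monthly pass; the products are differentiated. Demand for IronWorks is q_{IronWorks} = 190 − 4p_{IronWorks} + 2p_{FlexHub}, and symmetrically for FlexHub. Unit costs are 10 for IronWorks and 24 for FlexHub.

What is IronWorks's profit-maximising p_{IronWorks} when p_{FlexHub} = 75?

IronWorks's profit: π = (p_{IronWorks} − 10)(190 − 4p_{IronWorks} + 2p_{FlexHub}).
∂π/∂p_{IronWorks} = 230 − 8p_{IronWorks} + 2p_{FlexHub} = 0 ⇒ p_{IronWorks} = 28.75 + 0.25p_{FlexHub}.
At p_{FlexHub} = 75: p_{IronWorks} = 28.75 + 0.25·75 = 47.5.

47.5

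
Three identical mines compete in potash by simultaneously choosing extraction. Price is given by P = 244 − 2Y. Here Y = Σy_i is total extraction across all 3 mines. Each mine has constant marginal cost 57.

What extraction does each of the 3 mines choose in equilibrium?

23.375

A representative mine's profit is π_i = y_i(244 − 2Y) − 57y_i, with Y = y_i + Σ_{j≠i} y_j.
First-order condition: 187 − 4y_i − 2Σ_{j≠i} y_j = 0.
With identical mines, set every y_j = y: then 187 − 4y − 4y = 0, i.e. y = 187/8 = 23.375.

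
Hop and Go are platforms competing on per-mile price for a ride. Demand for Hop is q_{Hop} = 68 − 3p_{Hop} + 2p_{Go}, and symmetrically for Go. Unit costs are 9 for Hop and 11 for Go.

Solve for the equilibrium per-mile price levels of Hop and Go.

24.125, 24.875

Hop's profit: π = (p_{Hop} − 9)(68 − 3p_{Hop} + 2p_{Go}).
∂π/∂p_{Hop} = 95 − 6p_{Hop} + 2p_{Go} = 0 ⇒ p_{Hop} = 95/6 + (1/3)p_{Go}.
Similarly p_{Go} = 101/6 + (1/3)p_{Hop}.
Solving the two reaction functions simultaneously: (1 − (1/3)(1/3))p_{Hop} = 95/6 + (1/3)·(101/6), so (8/9)p_{Hop} = 193/9 and p_{Hop} = 24.125.
Then p_{Go} = 101/6 + (1/3)·24.125 = 24.875.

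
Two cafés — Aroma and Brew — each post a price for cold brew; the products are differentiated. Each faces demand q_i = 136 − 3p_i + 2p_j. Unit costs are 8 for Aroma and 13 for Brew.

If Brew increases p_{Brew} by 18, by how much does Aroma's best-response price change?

Aroma's profit: π = (p_{Aroma} − 8)(136 − 3p_{Aroma} + 2p_{Brew}).
∂π/∂p_{Aroma} = 160 − 6p_{Aroma} + 2p_{Brew} = 0 ⇒ p_{Aroma} = 80/3 + (1/3)p_{Brew}.
The reaction-function slope is 1/3, so an 18-unit rise in p_{Brew} moves p_{Aroma} by 1/3 × 18 = 6. Aroma's best response rises — the actions are strategic complements.

6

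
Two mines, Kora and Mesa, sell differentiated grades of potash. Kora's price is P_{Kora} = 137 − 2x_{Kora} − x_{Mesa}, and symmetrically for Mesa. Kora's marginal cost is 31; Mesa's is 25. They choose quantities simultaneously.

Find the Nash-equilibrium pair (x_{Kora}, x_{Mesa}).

20.8, 22.8

Mine Kora's profit: π = x_{Kora}(137 − 2x_{Kora} − x_{Mesa}) − 31x_{Kora}.
∂π/∂x_{Kora} = 106 − 4x_{Kora} − x_{Mesa} = 0 ⇒ x_{Kora} = 26.5 − 0.25x_{Mesa}.
Similarly x_{Mesa} = 28 − 0.25x_{Kora}.
Plugging x_{Mesa} into Kora's best response: x_{Kora} = 26.5 − 0.25(28 − 0.25x_{Kora}) ⇒ 0.9375x_{Kora} = 19.5, so x_{Kora} = 20.8.
Then x_{Mesa} = 28 − 0.25·20.8 = 22.8.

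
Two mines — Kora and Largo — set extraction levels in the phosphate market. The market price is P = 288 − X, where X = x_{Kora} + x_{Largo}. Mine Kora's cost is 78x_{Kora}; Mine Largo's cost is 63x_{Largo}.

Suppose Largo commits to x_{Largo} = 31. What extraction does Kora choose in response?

89.5

Mine Kora's profit: π = x_{Kora}(288 − (x_{Kora} + x_{Largo})) − 78x_{Kora}.
∂π/∂x_{Kora} = 210 − 2x_{Kora} − x_{Largo} = 0, so x_{Kora} = 105 − 0.5x_{Largo}.
At x_{Largo} = 31: x_{Kora} = 105 − 0.5·31 = 89.5.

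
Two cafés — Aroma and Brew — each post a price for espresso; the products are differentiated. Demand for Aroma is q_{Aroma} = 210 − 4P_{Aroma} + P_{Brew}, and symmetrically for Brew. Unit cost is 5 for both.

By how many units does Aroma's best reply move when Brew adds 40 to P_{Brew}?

Aroma's profit: π = (P_{Aroma} − 5)(210 − 4P_{Aroma} + P_{Brew}).
∂π/∂P_{Aroma} = 230 − 8P_{Aroma} + P_{Brew} = 0 ⇒ P_{Aroma} = 28.75 + 0.125P_{Brew}.
The reaction-function slope is 0.125, so a 40-unit rise in P_{Brew} moves P_{Aroma} by 0.125 × 40 = 5. Aroma's best response rises — the actions are strategic complements.

5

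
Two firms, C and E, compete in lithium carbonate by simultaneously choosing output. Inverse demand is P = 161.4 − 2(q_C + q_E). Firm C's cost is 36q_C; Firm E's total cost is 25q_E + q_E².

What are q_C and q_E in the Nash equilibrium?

Firm C's profit: π = q_C(161.4 − 2(q_C + q_E)) − 36q_C.
∂π/∂q_C = 125.4 − 4q_C − 2q_E = 0, so q_C = 31.35 − 0.5q_E.
For E: ∂π/∂q_E = 136.4 − 6q_E − 2q_C = 0 ⇒ q_E = 341/15 − (1/3)q_C.
Solving the two reaction functions simultaneously: (1 − (−0.5)(−1/3))q_C = 31.35 − 0.5·(341/15), so (5/6)q_C = 1199/60 and q_C = 23.98.
Then q_E = 341/15 − (1/3)·23.98 = 14.74.

23.98, 14.74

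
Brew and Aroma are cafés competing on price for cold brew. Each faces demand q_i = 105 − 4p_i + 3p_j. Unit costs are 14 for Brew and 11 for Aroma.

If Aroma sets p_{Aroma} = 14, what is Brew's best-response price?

Brew's profit: π = (p_{Brew} − 14)(105 − 4p_{Brew} + 3p_{Aroma}).
∂π/∂p_{Brew} = 161 − 8p_{Brew} + 3p_{Aroma} = 0 ⇒ p_{Brew} = 20.125 + 0.375p_{Aroma}.
At p_{Aroma} = 14: p_{Brew} = 20.125 + 0.375·14 = 25.375.

25.375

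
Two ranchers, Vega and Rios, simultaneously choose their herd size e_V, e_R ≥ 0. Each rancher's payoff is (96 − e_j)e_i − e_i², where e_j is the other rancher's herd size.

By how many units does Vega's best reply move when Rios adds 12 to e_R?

Vega's payoff is (96 − e_R)e_V − e_V².
∂π/∂e_V = 96 − e_R − 2e_V = 0, so e_V = 48 − 0.5e_R.
The reaction-function slope is −0.5, so a 12-unit rise in e_R moves e_V by −0.5 × 12 = −6. Vega's best response falls — the actions are strategic substitutes.

-6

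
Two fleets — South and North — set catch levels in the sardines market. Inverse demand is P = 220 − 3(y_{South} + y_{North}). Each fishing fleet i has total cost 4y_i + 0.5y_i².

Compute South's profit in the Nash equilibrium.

1632.96

Fishing fleet South's profit: π = y_{South}(220 − 3(y_{South} + y_{North})) − 4y_{South} − 0.5y_{South}².
∂π/∂y_{South} = 216 − 7y_{South} − 3y_{North} = 0, so y_{South} = 216/7 − (3/7)y_{North}.
Setting y_{South} = y_{North} in the reaction function: y_{South} = 216/7 − (3/7)y_{South}, so y_{South} = (216/7) / (10/7) = 21.6.
Price P = 220 − 3·43.2 = 90.4.
South's profit: (90.4 − 4)·21.6 − 0.5(21.6)² = 1632.96.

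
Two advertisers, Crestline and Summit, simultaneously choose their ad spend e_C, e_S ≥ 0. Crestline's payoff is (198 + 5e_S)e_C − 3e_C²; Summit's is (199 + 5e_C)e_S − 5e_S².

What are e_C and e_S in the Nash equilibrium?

85, 62.4

Expanding Crestline's payoff: 198e_C + 5e_Se_C − 3e_C².
∂π/∂e_C = 198 + 5e_S − 6e_C = 0, so e_C = 33 + (5/6)e_S.
Likewise for Summit: e_S = 19.9 + 0.5e_C.
Solving the two reaction functions simultaneously: (1 − (5/6)(0.5))e_C = 33 + (5/6)·19.9, so (7/12)e_C = 595/12 and e_C = 85.
Then e_S = 19.9 + 0.5·85 = 62.4.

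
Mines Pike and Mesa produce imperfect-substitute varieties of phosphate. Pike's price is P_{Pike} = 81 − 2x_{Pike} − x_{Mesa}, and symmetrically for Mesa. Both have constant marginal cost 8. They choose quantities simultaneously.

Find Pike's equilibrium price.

37.2

Mine Pike's profit: π = x_{Pike}(81 − 2x_{Pike} − x_{Mesa}) − 8x_{Pike}.
∂π/∂x_{Pike} = 73 − 4x_{Pike} − x_{Mesa} = 0 ⇒ x_{Pike} = 18.25 − 0.25x_{Mesa}.
The game is symmetric, so in equilibrium x_{Mesa} = x_{Pike}: the reaction function gives 1.25x_{Pike} = 18.25, hence x_{Pike} = 14.6.
P_{Pike} = 81 − 2·14.6 − 14.6 = 37.2.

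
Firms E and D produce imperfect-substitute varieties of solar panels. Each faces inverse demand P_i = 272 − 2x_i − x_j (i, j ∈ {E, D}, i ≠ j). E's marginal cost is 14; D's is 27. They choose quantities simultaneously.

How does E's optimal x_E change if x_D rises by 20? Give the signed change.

Firm E's profit: π = x_E(272 − 2x_E − x_D) − 14x_E.
∂π/∂x_E = 258 − 4x_E − x_D = 0 ⇒ x_E = 64.5 − 0.25x_D.
The reaction-function slope is −0.25, so a 20-unit rise in x_D moves x_E by −0.25 × 20 = −5. E's best response falls — the actions are strategic substitutes.

-5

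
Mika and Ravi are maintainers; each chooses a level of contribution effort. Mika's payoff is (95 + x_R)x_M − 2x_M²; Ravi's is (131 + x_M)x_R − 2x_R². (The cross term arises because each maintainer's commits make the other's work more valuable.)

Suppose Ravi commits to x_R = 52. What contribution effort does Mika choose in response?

36.75

Expanding Mika's payoff: 95x_M + x_Rx_M − 2x_M².
∂π/∂x_M = 95 + x_R − 4x_M = 0, so x_M = 23.75 + 0.25x_R.
At x_R = 52: x_M = 23.75 + 0.25·52 = 36.75.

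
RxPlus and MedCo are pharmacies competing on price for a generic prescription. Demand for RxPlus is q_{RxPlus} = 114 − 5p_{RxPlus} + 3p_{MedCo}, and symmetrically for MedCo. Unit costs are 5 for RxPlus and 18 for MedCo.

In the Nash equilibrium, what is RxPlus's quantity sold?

85

RxPlus's profit: π = (p_{RxPlus} − 5)(114 − 5p_{RxPlus} + 3p_{MedCo}).
∂π/∂p_{RxPlus} = 139 − 10p_{RxPlus} + 3p_{MedCo} = 0 ⇒ p_{RxPlus} = 13.9 + 0.3p_{MedCo}.
Similarly p_{MedCo} = 20.4 + 0.3p_{RxPlus}.
Plugging p_{MedCo} into RxPlus's best response: p_{RxPlus} = 13.9 + 0.3(20.4 + 0.3p_{RxPlus}) ⇒ 0.91p_{RxPlus} = 20.02, so p_{RxPlus} = 22.
Then p_{MedCo} = 20.4 + 0.3·22 = 27.
q_{RxPlus} = 114 − 5·22 + 3·27 = 85.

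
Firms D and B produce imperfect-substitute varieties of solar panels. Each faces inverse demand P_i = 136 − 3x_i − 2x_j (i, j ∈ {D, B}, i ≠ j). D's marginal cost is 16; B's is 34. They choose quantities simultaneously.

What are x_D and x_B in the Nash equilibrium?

Firm D's profit: π = x_D(136 − 3x_D − 2x_B) − 16x_D.
∂π/∂x_D = 120 − 6x_D − 2x_B = 0 ⇒ x_D = 20 − (1/3)x_B.
Similarly x_B = 17 − (1/3)x_D.
Plugging x_B into D's best response: x_D = 20 − (1/3)(17 − (1/3)x_D) ⇒ (8/9)x_D = 43/3, so x_D = 16.125.
Then x_B = 17 − (1/3)·16.125 = 11.625.

16.125, 11.625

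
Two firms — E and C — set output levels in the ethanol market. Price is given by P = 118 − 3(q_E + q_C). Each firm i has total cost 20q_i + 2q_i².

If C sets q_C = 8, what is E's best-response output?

7.4

Firm E's profit: π = q_E(118 − 3(q_E + q_C)) − 20q_E − 2q_E².
∂π/∂q_E = 98 − 10q_E − 3q_C = 0, so q_E = 9.8 − 0.3q_C.
At q_C = 8: q_E = 9.8 − 0.3·8 = 7.4.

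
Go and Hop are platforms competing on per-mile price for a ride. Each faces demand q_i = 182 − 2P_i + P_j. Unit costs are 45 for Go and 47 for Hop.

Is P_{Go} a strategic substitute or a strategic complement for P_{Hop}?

strategic complements

Go's profit: π = (P_{Go} − 45)(182 − 2P_{Go} + P_{Hop}).
∂π/∂P_{Go} = 272 − 4P_{Go} + P_{Hop} = 0 ⇒ P_{Go} = 68 + 0.25P_{Hop}.
The best-response slope dP_{Go}/dP_{Hop} = 0.25 > 0: the reaction function is upward-sloping, so the choices are strategic complements.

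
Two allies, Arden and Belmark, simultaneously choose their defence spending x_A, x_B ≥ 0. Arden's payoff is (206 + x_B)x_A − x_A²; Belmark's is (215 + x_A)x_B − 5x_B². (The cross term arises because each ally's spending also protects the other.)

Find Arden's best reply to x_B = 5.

Expanding Arden's payoff: 206x_A + x_Bx_A − x_A².
∂π/∂x_A = 206 + x_B − 2x_A = 0, so x_A = 103 + 0.5x_B.
At x_B = 5: x_A = 103 + 0.5·5 = 105.5.

105.5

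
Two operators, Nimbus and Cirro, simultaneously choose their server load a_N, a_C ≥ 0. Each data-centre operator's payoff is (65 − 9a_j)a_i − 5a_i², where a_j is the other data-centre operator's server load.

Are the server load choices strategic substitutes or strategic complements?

Nimbus's payoff is (65 − 9a_C)a_N − 5a_N².
∂π/∂a_N = 65 − 9a_C − 10a_N = 0, so a_N = 6.5 − 0.9a_C.
The best-response slope da_N/da_C = −0.9 < 0: the reaction function is downward-sloping, so the choices are strategic substitutes.

strategic substitutes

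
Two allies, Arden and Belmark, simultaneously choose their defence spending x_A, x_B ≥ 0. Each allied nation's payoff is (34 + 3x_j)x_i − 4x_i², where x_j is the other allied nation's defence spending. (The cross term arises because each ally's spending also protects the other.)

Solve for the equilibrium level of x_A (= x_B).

Arden's payoff is (34 + 3x_B)x_A − 4x_A².
∂π/∂x_A = 34 + 3x_B − 8x_A = 0, so x_A = 4.25 + 0.375x_B.
The game is symmetric, so in equilibrium x_B = x_A: the reaction function gives 0.625x_A = 4.25, hence x_A = 6.8.

6.8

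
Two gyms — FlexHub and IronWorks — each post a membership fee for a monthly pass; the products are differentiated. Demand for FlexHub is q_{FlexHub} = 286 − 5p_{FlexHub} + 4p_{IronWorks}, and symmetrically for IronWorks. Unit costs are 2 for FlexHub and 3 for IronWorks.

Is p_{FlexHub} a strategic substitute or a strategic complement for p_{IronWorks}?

strategic complements

FlexHub's profit: π = (p_{FlexHub} − 2)(286 − 5p_{FlexHub} + 4p_{IronWorks}).
∂π/∂p_{FlexHub} = 296 − 10p_{FlexHub} + 4p_{IronWorks} = 0 ⇒ p_{FlexHub} = 29.6 + 0.4p_{IronWorks}.
The best-response slope dp_{FlexHub}/dp_{IronWorks} = 0.4 > 0: the reaction function is upward-sloping, so the choices are strategic complements.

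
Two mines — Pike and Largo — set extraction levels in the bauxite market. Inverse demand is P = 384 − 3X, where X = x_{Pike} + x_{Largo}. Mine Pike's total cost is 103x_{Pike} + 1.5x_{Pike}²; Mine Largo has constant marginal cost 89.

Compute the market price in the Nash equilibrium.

209.8

Mine Pike's profit: π = x_{Pike}(384 − 3(x_{Pike} + x_{Largo})) − 103x_{Pike} − 1.5x_{Pike}².
∂π/∂x_{Pike} = 281 − 9x_{Pike} − 3x_{Largo} = 0, so x_{Pike} = 281/9 − (1/3)x_{Largo}.
For Largo: ∂π/∂x_{Largo} = 295 − 6x_{Largo} − 3x_{Pike} = 0 ⇒ x_{Largo} = 295/6 − 0.5x_{Pike}.
Plugging x_{Largo} into Pike's best response: x_{Pike} = 281/9 − (1/3)(295/6 − 0.5x_{Pike}) ⇒ (5/6)x_{Pike} = 89/6, so x_{Pike} = 17.8.
Then x_{Largo} = 295/6 − 0.5·17.8 = 604/15.
Equilibrium price: P = 384 − 3·(871/15) = 209.8.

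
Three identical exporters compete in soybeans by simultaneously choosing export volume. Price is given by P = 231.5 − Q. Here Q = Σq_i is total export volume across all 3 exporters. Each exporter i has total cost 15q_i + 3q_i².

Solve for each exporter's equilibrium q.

A representative exporter's profit is π_i = q_i(231.5 − Q) − 15q_i − 3q_i², with Q = q_i + Σ_{j≠i} q_j.
First-order condition: 216.5 − 8q_i − Σ_{j≠i} q_j = 0.
In a symmetric equilibrium every exporter chooses the same q, so Σ_{j≠i} q_j = 2q. The condition becomes 216.5 − 10q = 0, giving q = 216.5/10 = 21.65.

21.65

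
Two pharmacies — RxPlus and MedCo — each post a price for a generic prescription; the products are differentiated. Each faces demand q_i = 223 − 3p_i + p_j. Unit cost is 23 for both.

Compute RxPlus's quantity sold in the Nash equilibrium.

106.2

RxPlus's profit: π = (p_{RxPlus} − 23)(223 − 3p_{RxPlus} + p_{MedCo}).
∂π/∂p_{RxPlus} = 292 − 6p_{RxPlus} + p_{MedCo} = 0 ⇒ p_{RxPlus} = 146/3 + (1/6)p_{MedCo}.
Setting p_{RxPlus} = p_{MedCo} in the reaction function: p_{RxPlus} = 146/3 + (1/6)p_{RxPlus}, so p_{RxPlus} = (146/3) / (5/6) = 58.4.
q_{RxPlus} = 223 − 3·58.4 + 58.4 = 106.2.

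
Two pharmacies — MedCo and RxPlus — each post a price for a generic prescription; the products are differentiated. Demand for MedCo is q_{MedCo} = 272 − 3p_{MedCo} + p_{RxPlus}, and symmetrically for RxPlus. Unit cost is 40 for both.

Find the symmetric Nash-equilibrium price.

78.4

MedCo's profit: π = (p_{MedCo} − 40)(272 − 3p_{MedCo} + p_{RxPlus}).
∂π/∂p_{MedCo} = 392 − 6p_{MedCo} + p_{RxPlus} = 0 ⇒ p_{MedCo} = 196/3 + (1/6)p_{RxPlus}.
Setting p_{MedCo} = p_{RxPlus} in the reaction function: p_{MedCo} = 196/3 + (1/6)p_{MedCo}, so p_{MedCo} = (196/3) / (5/6) = 78.4.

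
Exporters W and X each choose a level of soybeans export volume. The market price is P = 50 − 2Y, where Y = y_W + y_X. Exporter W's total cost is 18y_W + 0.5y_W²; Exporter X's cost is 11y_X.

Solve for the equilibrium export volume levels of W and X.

Exporter W's profit: π = y_W(50 − 2(y_W + y_X)) − 18y_W − 0.5y_W².
∂π/∂y_W = 32 − 5y_W − 2y_X = 0, so y_W = 6.4 − 0.4y_X.
For X: ∂π/∂y_X = 39 − 4y_X − 2y_W = 0 ⇒ y_X = 9.75 − 0.5y_W.
Plugging y_X into W's best response: y_W = 6.4 − 0.4(9.75 − 0.5y_W) ⇒ 0.8y_W = 2.5, so y_W = 3.125.
Then y_X = 9.75 − 0.5·3.125 = 8.1875.

3.125, 8.1875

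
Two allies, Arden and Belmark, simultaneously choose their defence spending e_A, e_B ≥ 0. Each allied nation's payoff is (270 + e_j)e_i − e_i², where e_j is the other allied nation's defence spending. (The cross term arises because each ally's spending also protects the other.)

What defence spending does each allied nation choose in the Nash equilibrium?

Arden's payoff is (270 + e_B)e_A − e_A².
∂π/∂e_A = 270 + e_B − 2e_A = 0, so e_A = 135 + 0.5e_B.
Setting e_A = e_B in the reaction function: e_A = 135 + 0.5e_A, so e_A = 135 / 0.5 = 270.

270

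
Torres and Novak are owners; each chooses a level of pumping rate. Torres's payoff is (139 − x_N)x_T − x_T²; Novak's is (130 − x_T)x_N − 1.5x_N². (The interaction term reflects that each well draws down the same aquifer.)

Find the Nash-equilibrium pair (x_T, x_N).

Expanding Torres's payoff: 139x_T − x_Nx_T − x_T².
∂π/∂x_T = 139 − x_N − 2x_T = 0, so x_T = 69.5 − 0.5x_N.
Likewise for Novak: x_N = 130/3 − (1/3)x_T.
Substituting the second reaction function into the first: x_T = 69.5 − 0.5(130/3 − (1/3)x_T), which gives (5/6)x_T = 287/6 ⇒ x_T = 57.4.
Then x_N = 130/3 − (1/3)·57.4 = 24.2.

57.4, 24.2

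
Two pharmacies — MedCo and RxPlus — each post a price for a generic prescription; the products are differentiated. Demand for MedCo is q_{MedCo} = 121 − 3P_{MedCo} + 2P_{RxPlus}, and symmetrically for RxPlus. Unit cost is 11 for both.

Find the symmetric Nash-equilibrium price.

38.5

MedCo's profit: π = (P_{MedCo} − 11)(121 − 3P_{MedCo} + 2P_{RxPlus}).
∂π/∂P_{MedCo} = 154 − 6P_{MedCo} + 2P_{RxPlus} = 0 ⇒ P_{MedCo} = 77/3 + (1/3)P_{RxPlus}.
Setting P_{MedCo} = P_{RxPlus} in the reaction function: P_{MedCo} = 77/3 + (1/3)P_{MedCo}, so P_{MedCo} = (77/3) / (2/3) = 38.5.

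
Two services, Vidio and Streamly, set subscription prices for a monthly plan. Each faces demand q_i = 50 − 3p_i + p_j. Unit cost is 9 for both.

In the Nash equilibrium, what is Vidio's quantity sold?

19.2

Vidio's profit: π = (p_{Vidio} − 9)(50 − 3p_{Vidio} + p_{Streamly}).
∂π/∂p_{Vidio} = 77 − 6p_{Vidio} + p_{Streamly} = 0 ⇒ p_{Vidio} = 77/6 + (1/6)p_{Streamly}.
By symmetry p_{Streamly} = p_{Vidio}; substituting into the reaction function, (5/6)p_{Vidio} = 77/6 and p_{Vidio} = 15.4.
q_{Vidio} = 50 − 3·15.4 + 15.4 = 19.2.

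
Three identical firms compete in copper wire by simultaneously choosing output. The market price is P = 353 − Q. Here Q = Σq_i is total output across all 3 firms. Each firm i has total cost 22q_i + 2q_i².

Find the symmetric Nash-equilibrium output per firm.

41.375

A representative firm's profit is π_i = q_i(353 − Q) − 22q_i − 2q_i², with Q = q_i + Σ_{j≠i} q_j.
First-order condition: 331 − 6q_i − Σ_{j≠i} q_j = 0.
In a symmetric equilibrium every firm chooses the same q, so Σ_{j≠i} q_j = 2q. The condition becomes 331 − 8q = 0, giving q = 331/8 = 41.375.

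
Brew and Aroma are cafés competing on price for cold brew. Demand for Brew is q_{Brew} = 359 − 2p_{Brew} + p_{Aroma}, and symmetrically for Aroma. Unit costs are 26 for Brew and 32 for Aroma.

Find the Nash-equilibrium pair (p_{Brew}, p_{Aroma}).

Brew's profit: π = (p_{Brew} − 26)(359 − 2p_{Brew} + p_{Aroma}).
∂π/∂p_{Brew} = 411 − 4p_{Brew} + p_{Aroma} = 0 ⇒ p_{Brew} = 102.75 + 0.25p_{Aroma}.
Similarly p_{Aroma} = 105.75 + 0.25p_{Brew}.
Plugging p_{Aroma} into Brew's best response: p_{Brew} = 102.75 + 0.25(105.75 + 0.25p_{Brew}) ⇒ 0.9375p_{Brew} = 129.1875, so p_{Brew} = 137.8.
Then p_{Aroma} = 105.75 + 0.25·137.8 = 140.2.

137.8, 140.2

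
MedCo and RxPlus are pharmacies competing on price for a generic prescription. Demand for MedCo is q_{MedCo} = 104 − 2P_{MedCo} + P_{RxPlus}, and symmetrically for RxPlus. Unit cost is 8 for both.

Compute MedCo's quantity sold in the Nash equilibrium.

MedCo's profit: π = (P_{MedCo} − 8)(104 − 2P_{MedCo} + P_{RxPlus}).
∂π/∂P_{MedCo} = 120 − 4P_{MedCo} + P_{RxPlus} = 0 ⇒ P_{MedCo} = 30 + 0.25P_{RxPlus}.
The game is symmetric, so in equilibrium P_{RxPlus} = P_{MedCo}: the reaction function gives 0.75P_{MedCo} = 30, hence P_{MedCo} = 40.
q_{MedCo} = 104 − 2·40 + 40 = 64.

64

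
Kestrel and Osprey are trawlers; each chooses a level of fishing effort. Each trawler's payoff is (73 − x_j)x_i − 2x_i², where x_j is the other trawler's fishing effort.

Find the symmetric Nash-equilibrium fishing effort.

14.6

Kestrel's payoff is (73 − x_O)x_K − 2x_K².
∂π/∂x_K = 73 − x_O − 4x_K = 0, so x_K = 18.25 − 0.25x_O.
The game is symmetric, so in equilibrium x_O = x_K: the reaction function gives 1.25x_K = 18.25, hence x_K = 14.6.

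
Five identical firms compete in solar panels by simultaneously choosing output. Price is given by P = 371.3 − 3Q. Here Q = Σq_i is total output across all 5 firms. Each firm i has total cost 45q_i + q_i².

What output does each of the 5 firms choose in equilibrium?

16.315

A representative firm's profit is π_i = q_i(371.3 − 3Q) − 45q_i − q_i², with Q = q_i + Σ_{j≠i} q_j.
First-order condition: 326.3 − 8q_i − 3Σ_{j≠i} q_j = 0.
Imposing symmetry (q_j = q for all j) turns Σ_{j≠i} q_j into 4q, so 326.3 = 20q and q = 16.315.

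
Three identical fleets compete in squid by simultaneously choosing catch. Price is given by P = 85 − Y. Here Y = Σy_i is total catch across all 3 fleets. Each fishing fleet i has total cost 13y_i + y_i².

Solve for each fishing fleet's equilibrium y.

12

A representative fishing fleet's profit is π_i = y_i(85 − Y) − 13y_i − y_i², with Y = y_i + Σ_{j≠i} y_j.
First-order condition: 72 − 4y_i − Σ_{j≠i} y_j = 0.
Imposing symmetry (y_j = y for all j) turns Σ_{j≠i} y_j into 2y, so 72 = 6y and y = 12.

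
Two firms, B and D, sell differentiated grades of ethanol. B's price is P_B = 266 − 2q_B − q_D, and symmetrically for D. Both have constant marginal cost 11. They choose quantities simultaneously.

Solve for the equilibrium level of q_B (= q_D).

Firm B's profit: π = q_B(266 − 2q_B − q_D) − 11q_B.
∂π/∂q_B = 255 − 4q_B − q_D = 0 ⇒ q_B = 63.75 − 0.25q_D.
The game is symmetric, so in equilibrium q_D = q_B: the reaction function gives 1.25q_B = 63.75, hence q_B = 51.

51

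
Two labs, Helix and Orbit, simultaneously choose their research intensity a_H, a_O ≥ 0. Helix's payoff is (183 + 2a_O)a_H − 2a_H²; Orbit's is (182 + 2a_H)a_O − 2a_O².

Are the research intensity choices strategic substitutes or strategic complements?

Expanding Helix's payoff: 183a_H + 2a_Oa_H − 2a_H².
∂π/∂a_H = 183 + 2a_O − 4a_H = 0, so a_H = 45.75 + 0.5a_O.
The best-response slope da_H/da_O = 0.5 > 0: the reaction function is upward-sloping, so the choices are strategic complements.

strategic complements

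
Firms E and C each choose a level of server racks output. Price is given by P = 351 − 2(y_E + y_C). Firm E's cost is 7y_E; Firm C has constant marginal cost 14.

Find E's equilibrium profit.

Firm E's profit: π = y_E(351 − 2(y_E + y_C)) − 7y_E.
∂π/∂y_E = 344 − 4y_E − 2y_C = 0, so y_E = 86 − 0.5y_C.
By the same steps for C: y_C = 84.25 − 0.5y_E.
Solving the two reaction functions simultaneously: (1 − (−0.5)(−0.5))y_E = 86 − 0.5·84.25, so 0.75y_E = 43.875 and y_E = 58.5.
Then y_C = 84.25 − 0.5·58.5 = 55.
Price P = 351 − 2·113.5 = 124.
E's profit: (124 − 7)·58.5 = 6844.5.

6844.5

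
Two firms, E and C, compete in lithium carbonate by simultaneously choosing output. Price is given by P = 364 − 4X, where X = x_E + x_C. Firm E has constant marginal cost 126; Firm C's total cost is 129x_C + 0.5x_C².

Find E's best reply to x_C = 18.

20.75

Firm E's profit: π = x_E(364 − 4(x_E + x_C)) − 126x_E.
∂π/∂x_E = 238 − 8x_E − 4x_C = 0, so x_E = 29.75 − 0.5x_C.
At x_C = 18: x_E = 29.75 − 0.5·18 = 20.75.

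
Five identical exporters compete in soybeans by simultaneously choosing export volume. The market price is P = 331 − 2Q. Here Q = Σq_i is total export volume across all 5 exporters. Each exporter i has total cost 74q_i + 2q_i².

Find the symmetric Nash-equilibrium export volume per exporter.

A representative exporter's profit is π_i = q_i(331 − 2Q) − 74q_i − 2q_i², with Q = q_i + Σ_{j≠i} q_j.
First-order condition: 257 − 8q_i − 2Σ_{j≠i} q_j = 0.
Imposing symmetry (q_j = q for all j) turns Σ_{j≠i} q_j into 4q, so 257 = 16q and q = 16.0625.

16.0625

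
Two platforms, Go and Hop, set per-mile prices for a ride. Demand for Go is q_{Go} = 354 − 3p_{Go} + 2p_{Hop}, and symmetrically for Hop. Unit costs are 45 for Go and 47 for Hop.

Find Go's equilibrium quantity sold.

Go's profit: π = (p_{Go} − 45)(354 − 3p_{Go} + 2p_{Hop}).
∂π/∂p_{Go} = 489 − 6p_{Go} + 2p_{Hop} = 0 ⇒ p_{Go} = 81.5 + (1/3)p_{Hop}.
Similarly p_{Hop} = 82.5 + (1/3)p_{Go}.
Plugging p_{Hop} into Go's best response: p_{Go} = 81.5 + (1/3)(82.5 + (1/3)p_{Go}) ⇒ (8/9)p_{Go} = 109, so p_{Go} = 122.625.
Then p_{Hop} = 82.5 + (1/3)·122.625 = 123.375.
q_{Go} = 354 − 3·122.625 + 2·123.375 = 232.875.

232.875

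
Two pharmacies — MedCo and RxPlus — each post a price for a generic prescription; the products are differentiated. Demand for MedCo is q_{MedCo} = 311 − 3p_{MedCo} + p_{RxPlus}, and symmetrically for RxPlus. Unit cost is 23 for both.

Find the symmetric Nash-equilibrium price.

MedCo's profit: π = (p_{MedCo} − 23)(311 − 3p_{MedCo} + p_{RxPlus}).
∂π/∂p_{MedCo} = 380 − 6p_{MedCo} + p_{RxPlus} = 0 ⇒ p_{MedCo} = 190/3 + (1/6)p_{RxPlus}.
Setting p_{MedCo} = p_{RxPlus} in the reaction function: p_{MedCo} = 190/3 + (1/6)p_{MedCo}, so p_{MedCo} = (190/3) / (5/6) = 76.

76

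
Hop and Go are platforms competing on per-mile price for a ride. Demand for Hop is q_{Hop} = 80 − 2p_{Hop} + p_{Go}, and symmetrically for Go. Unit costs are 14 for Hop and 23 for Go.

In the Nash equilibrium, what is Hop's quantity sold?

46.4

Hop's profit: π = (p_{Hop} − 14)(80 − 2p_{Hop} + p_{Go}).
∂π/∂p_{Hop} = 108 − 4p_{Hop} + p_{Go} = 0 ⇒ p_{Hop} = 27 + 0.25p_{Go}.
Similarly p_{Go} = 31.5 + 0.25p_{Hop}.
Solving the two reaction functions simultaneously: (1 − (0.25)(0.25))p_{Hop} = 27 + 0.25·31.5, so 0.9375p_{Hop} = 34.875 and p_{Hop} = 37.2.
Then p_{Go} = 31.5 + 0.25·37.2 = 40.8.
q_{Hop} = 80 − 2·37.2 + 40.8 = 46.4.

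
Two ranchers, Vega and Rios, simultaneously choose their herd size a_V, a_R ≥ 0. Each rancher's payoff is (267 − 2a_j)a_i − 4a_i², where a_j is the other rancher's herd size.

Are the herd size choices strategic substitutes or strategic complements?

Vega's payoff is (267 − 2a_R)a_V − 4a_V².
∂π/∂a_V = 267 − 2a_R − 8a_V = 0, so a_V = 33.375 − 0.25a_R.
The best-response slope da_V/da_R = −0.25 < 0: the reaction function is downward-sloping, so the choices are strategic substitutes.

strategic substitutes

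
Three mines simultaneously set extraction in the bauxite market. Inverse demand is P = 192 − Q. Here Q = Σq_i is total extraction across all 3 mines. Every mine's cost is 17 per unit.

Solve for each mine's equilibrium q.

43.75

A representative mine's profit is π_i = q_i(192 − Q) − 17q_i, with Q = q_i + Σ_{j≠i} q_j.
First-order condition: 175 − 2q_i − Σ_{j≠i} q_j = 0.
In a symmetric equilibrium every mine chooses the same q, so Σ_{j≠i} q_j = 2q. The condition becomes 175 − 4q = 0, giving q = 175/4 = 43.75.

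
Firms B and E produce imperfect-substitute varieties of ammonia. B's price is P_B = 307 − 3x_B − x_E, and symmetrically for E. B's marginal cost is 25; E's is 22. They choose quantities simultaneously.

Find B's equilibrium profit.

Firm B's profit: π = x_B(307 − 3x_B − x_E) − 25x_B.
∂π/∂x_B = 282 − 6x_B − x_E = 0 ⇒ x_B = 47 − (1/6)x_E.
Similarly x_E = 47.5 − (1/6)x_B.
Substituting the second reaction function into the first: x_B = 47 − (1/6)(47.5 − (1/6)x_B), which gives (35/36)x_B = 469/12 ⇒ x_B = 40.2.
Then x_E = 47.5 − (1/6)·40.2 = 40.8.
P_B = 307 − 3·40.2 − 40.8 = 145.6.
Profit = (145.6 − 25)·40.2 = 4848.12.

4848.12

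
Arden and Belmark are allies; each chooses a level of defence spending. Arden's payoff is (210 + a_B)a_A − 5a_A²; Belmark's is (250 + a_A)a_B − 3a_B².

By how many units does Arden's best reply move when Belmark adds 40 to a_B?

Expanding Arden's payoff: 210a_A + a_Ba_A − 5a_A².
∂π/∂a_A = 210 + a_B − 10a_A = 0, so a_A = 21 + 0.1a_B.
The reaction-function slope is 0.1, so a 40-unit rise in a_B moves a_A by 0.1 × 40 = 4. Arden's best response rises — the actions are strategic complements.

4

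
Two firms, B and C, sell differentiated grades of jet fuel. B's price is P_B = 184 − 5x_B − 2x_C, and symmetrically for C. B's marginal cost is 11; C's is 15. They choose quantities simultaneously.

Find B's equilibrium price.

83.5

Firm B's profit: π = x_B(184 − 5x_B − 2x_C) − 11x_B.
∂π/∂x_B = 173 − 10x_B − 2x_C = 0 ⇒ x_B = 17.3 − 0.2x_C.
Similarly x_C = 16.9 − 0.2x_B.
Substituting the second reaction function into the first: x_B = 17.3 − 0.2(16.9 − 0.2x_B), which gives 0.96x_B = 13.92 ⇒ x_B = 14.5.
Then x_C = 16.9 − 0.2·14.5 = 14.
P_B = 184 − 5·14.5 − 2·14 = 83.5.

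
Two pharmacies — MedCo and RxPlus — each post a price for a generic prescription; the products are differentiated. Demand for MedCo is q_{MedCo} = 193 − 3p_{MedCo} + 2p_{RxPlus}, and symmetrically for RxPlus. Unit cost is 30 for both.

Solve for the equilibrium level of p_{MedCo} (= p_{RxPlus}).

70.75

MedCo's profit: π = (p_{MedCo} − 30)(193 − 3p_{MedCo} + 2p_{RxPlus}).
∂π/∂p_{MedCo} = 283 − 6p_{MedCo} + 2p_{RxPlus} = 0 ⇒ p_{MedCo} = 283/6 + (1/3)p_{RxPlus}.
Setting p_{MedCo} = p_{RxPlus} in the reaction function: p_{MedCo} = 283/6 + (1/3)p_{MedCo}, so p_{MedCo} = (283/6) / (2/3) = 70.75.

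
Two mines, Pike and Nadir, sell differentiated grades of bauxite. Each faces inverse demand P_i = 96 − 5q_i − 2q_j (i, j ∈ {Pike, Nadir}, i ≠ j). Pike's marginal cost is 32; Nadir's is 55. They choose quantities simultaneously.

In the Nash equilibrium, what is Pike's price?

61.0625

Mine Pike's profit: π = q_{Pike}(96 − 5q_{Pike} − 2q_{Nadir}) − 32q_{Pike}.
∂π/∂q_{Pike} = 64 − 10q_{Pike} − 2q_{Nadir} = 0 ⇒ q_{Pike} = 6.4 − 0.2q_{Nadir}.
Similarly q_{Nadir} = 4.1 − 0.2q_{Pike}.
Substituting the second reaction function into the first: q_{Pike} = 6.4 − 0.2(4.1 − 0.2q_{Pike}), which gives 0.96q_{Pike} = 5.58 ⇒ q_{Pike} = 5.8125.
Then q_{Nadir} = 4.1 − 0.2·5.8125 = 2.9375.
P_{Pike} = 96 − 5·5.8125 − 2·2.9375 = 61.0625.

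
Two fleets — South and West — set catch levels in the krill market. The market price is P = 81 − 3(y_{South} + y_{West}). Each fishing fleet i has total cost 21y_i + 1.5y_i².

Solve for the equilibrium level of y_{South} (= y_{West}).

Fishing fleet South's profit: π = y_{South}(81 − 3(y_{South} + y_{West})) − 21y_{South} − 1.5y_{South}².
∂π/∂y_{South} = 60 − 9y_{South} − 3y_{West} = 0, so y_{South} = 20/3 − (1/3)y_{West}.
By symmetry y_{West} = y_{South}; substituting into the reaction function, (4/3)y_{South} = 20/3 and y_{South} = 5.

5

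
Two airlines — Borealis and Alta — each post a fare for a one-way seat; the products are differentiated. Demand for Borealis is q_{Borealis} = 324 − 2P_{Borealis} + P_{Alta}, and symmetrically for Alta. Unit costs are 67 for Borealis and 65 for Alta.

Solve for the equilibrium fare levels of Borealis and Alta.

Borealis's profit: π = (P_{Borealis} − 67)(324 − 2P_{Borealis} + P_{Alta}).
∂π/∂P_{Borealis} = 458 − 4P_{Borealis} + P_{Alta} = 0 ⇒ P_{Borealis} = 114.5 + 0.25P_{Alta}.
Similarly P_{Alta} = 113.5 + 0.25P_{Borealis}.
Plugging P_{Alta} into Borealis's best response: P_{Borealis} = 114.5 + 0.25(113.5 + 0.25P_{Borealis}) ⇒ 0.9375P_{Borealis} = 142.875, so P_{Borealis} = 152.4.
Then P_{Alta} = 113.5 + 0.25·152.4 = 151.6.

152.4, 151.6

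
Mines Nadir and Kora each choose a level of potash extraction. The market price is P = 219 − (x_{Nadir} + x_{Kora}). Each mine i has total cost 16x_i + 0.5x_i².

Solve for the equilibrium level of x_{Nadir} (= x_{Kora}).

50.75

Mine Nadir's profit: π = x_{Nadir}(219 − (x_{Nadir} + x_{Kora})) − 16x_{Nadir} − 0.5x_{Nadir}².
∂π/∂x_{Nadir} = 203 − 3x_{Nadir} − x_{Kora} = 0, so x_{Nadir} = 203/3 − (1/3)x_{Kora}.
By symmetry x_{Kora} = x_{Nadir}; substituting into the reaction function, (4/3)x_{Nadir} = 203/3 and x_{Nadir} = 50.75.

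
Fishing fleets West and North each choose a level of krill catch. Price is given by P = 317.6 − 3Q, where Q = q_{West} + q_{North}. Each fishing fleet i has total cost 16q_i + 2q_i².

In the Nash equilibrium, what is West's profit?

2691.2

Fishing fleet West's profit: π = q_{West}(317.6 − 3(q_{West} + q_{North})) − 16q_{West} − 2q_{West}².
∂π/∂q_{West} = 301.6 − 10q_{West} − 3q_{North} = 0, so q_{West} = 30.16 − 0.3q_{North}.
Setting q_{West} = q_{North} in the reaction function: q_{West} = 30.16 − 0.3q_{West}, so q_{West} = 30.16 / 1.3 = 23.2.
Price P = 317.6 − 3·46.4 = 178.4.
West's profit: (178.4 − 16)·23.2 − 2(23.2)² = 2691.2.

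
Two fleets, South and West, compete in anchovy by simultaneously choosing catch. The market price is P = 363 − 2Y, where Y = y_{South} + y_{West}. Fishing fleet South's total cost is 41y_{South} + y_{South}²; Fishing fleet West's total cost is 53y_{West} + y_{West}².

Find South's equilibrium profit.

Fishing fleet South's profit: π = y_{South}(363 − 2(y_{South} + y_{West})) − 41y_{South} − y_{South}².
∂π/∂y_{South} = 322 − 6y_{South} − 2y_{West} = 0, so y_{South} = 161/3 − (1/3)y_{West}.
By the same steps for West: y_{West} = 155/3 − (1/3)y_{South}.
Solving the two reaction functions simultaneously: (1 − (−1/3)(−1/3))y_{South} = 161/3 − (1/3)·(155/3), so (8/9)y_{South} = 328/9 and y_{South} = 41.
Then y_{West} = 155/3 − (1/3)·41 = 38.
Price P = 363 − 2·79 = 205.
South's profit: (205 − 41)·41 − (41)² = 5043.

5043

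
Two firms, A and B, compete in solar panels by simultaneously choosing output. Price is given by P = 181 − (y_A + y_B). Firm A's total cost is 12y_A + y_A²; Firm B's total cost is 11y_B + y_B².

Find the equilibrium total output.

Firm A's profit: π = y_A(181 − (y_A + y_B)) − 12y_A − y_A².
∂π/∂y_A = 169 − 4y_A − y_B = 0, so y_A = 42.25 − 0.25y_B.
By the same steps for B: y_B = 42.5 − 0.25y_A.
Solving the two reaction functions simultaneously: (1 − (−0.25)(−0.25))y_A = 42.25 − 0.25·42.5, so 0.9375y_A = 31.625 and y_A = 506/15.
Then y_B = 42.5 − 0.25·(506/15) = 511/15.
Total output: 506/15 + 511/15 = 67.8.

67.8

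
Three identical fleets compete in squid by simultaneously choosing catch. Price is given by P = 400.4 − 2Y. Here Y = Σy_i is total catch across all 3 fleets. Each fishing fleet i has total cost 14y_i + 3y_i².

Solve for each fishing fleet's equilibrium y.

27.6

A representative fishing fleet's profit is π_i = y_i(400.4 − 2Y) − 14y_i − 3y_i², with Y = y_i + Σ_{j≠i} y_j.
First-order condition: 386.4 − 10y_i − 2Σ_{j≠i} y_j = 0.
In a symmetric equilibrium every fishing fleet chooses the same y, so Σ_{j≠i} y_j = 2y. The condition becomes 386.4 − 14y = 0, giving y = 386.4/14 = 27.6.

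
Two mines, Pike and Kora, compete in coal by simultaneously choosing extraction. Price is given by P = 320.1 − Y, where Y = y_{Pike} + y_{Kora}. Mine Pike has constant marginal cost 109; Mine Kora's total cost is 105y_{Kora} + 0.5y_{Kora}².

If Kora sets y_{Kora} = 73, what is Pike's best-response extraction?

69.05

Mine Pike's profit: π = y_{Pike}(320.1 − (y_{Pike} + y_{Kora})) − 109y_{Pike}.
∂π/∂y_{Pike} = 211.1 − 2y_{Pike} − y_{Kora} = 0, so y_{Pike} = 105.55 − 0.5y_{Kora}.
At y_{Kora} = 73: y_{Pike} = 105.55 − 0.5·73 = 69.05.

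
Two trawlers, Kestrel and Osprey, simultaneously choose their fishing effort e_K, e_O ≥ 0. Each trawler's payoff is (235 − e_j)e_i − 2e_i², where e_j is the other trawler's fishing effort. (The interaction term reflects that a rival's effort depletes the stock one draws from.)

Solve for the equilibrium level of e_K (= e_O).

47

Kestrel's payoff is (235 − e_O)e_K − 2e_K².
∂π/∂e_K = 235 − e_O − 4e_K = 0, so e_K = 58.75 − 0.25e_O.
The game is symmetric, so in equilibrium e_O = e_K: the reaction function gives 1.25e_K = 58.75, hence e_K = 47.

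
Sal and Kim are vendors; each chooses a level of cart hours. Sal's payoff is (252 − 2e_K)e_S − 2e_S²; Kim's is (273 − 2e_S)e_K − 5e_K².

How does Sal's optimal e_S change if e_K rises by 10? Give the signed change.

-5

Expanding Sal's payoff: 252e_S − 2e_Ke_S − 2e_S².
∂π/∂e_S = 252 − 2e_K − 4e_S = 0, so e_S = 63 − 0.5e_K.
The reaction-function slope is −0.5, so a 10-unit rise in e_K moves e_S by −0.5 × 10 = −5. Sal's best response falls — the actions are strategic substitutes.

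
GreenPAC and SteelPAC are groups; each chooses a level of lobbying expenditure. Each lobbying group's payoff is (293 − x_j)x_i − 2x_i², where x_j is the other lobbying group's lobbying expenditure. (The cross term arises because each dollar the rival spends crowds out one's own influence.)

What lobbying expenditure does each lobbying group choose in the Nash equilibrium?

58.6

GreenPAC's payoff is (293 − x_S)x_G − 2x_G².
∂π/∂x_G = 293 − x_S − 4x_G = 0, so x_G = 73.25 − 0.25x_S.
By symmetry x_S = x_G; substituting into the reaction function, 1.25x_G = 73.25 and x_G = 58.6.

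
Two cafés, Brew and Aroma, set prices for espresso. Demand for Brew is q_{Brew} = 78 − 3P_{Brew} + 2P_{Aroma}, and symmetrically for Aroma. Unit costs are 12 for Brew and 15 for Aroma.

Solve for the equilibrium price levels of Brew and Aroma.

29.0625, 30.1875

Brew's profit: π = (P_{Brew} − 12)(78 − 3P_{Brew} + 2P_{Aroma}).
∂π/∂P_{Brew} = 114 − 6P_{Brew} + 2P_{Aroma} = 0 ⇒ P_{Brew} = 19 + (1/3)P_{Aroma}.
Similarly P_{Aroma} = 20.5 + (1/3)P_{Brew}.
Plugging P_{Aroma} into Brew's best response: P_{Brew} = 19 + (1/3)(20.5 + (1/3)P_{Brew}) ⇒ (8/9)P_{Brew} = 155/6, so P_{Brew} = 29.0625.
Then P_{Aroma} = 20.5 + (1/3)·29.0625 = 30.1875.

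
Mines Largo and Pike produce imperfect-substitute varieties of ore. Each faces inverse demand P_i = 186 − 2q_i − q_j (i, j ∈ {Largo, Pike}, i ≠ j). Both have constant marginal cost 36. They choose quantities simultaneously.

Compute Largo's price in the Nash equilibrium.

96

Mine Largo's profit: π = q_{Largo}(186 − 2q_{Largo} − q_{Pike}) − 36q_{Largo}.
∂π/∂q_{Largo} = 150 − 4q_{Largo} − q_{Pike} = 0 ⇒ q_{Largo} = 37.5 − 0.25q_{Pike}.
By symmetry q_{Pike} = q_{Largo}; substituting into the reaction function, 1.25q_{Largo} = 37.5 and q_{Largo} = 30.
P_{Largo} = 186 − 2·30 − 30 = 96.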